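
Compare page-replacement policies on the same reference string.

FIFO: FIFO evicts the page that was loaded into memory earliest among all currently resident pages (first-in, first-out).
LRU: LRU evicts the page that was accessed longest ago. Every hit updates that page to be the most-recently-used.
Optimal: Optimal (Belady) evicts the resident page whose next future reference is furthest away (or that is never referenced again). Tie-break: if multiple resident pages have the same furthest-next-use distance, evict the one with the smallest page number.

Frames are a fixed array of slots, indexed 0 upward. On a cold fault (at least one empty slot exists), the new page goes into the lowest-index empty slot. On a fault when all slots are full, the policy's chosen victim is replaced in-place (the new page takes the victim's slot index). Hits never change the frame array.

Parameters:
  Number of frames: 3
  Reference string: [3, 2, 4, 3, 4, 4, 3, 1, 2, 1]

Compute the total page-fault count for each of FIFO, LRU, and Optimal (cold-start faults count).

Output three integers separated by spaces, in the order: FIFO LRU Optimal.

--- FIFO ---
  step 0: ref 3 -> FAULT, frames=[3,-,-] (faults so far: 1)
  step 1: ref 2 -> FAULT, frames=[3,2,-] (faults so far: 2)
  step 2: ref 4 -> FAULT, frames=[3,2,4] (faults so far: 3)
  step 3: ref 3 -> HIT, frames=[3,2,4] (faults so far: 3)
  step 4: ref 4 -> HIT, frames=[3,2,4] (faults so far: 3)
  step 5: ref 4 -> HIT, frames=[3,2,4] (faults so far: 3)
  step 6: ref 3 -> HIT, frames=[3,2,4] (faults so far: 3)
  step 7: ref 1 -> FAULT, evict 3, frames=[1,2,4] (faults so far: 4)
  step 8: ref 2 -> HIT, frames=[1,2,4] (faults so far: 4)
  step 9: ref 1 -> HIT, frames=[1,2,4] (faults so far: 4)
  FIFO total faults: 4
--- LRU ---
  step 0: ref 3 -> FAULT, frames=[3,-,-] (faults so far: 1)
  step 1: ref 2 -> FAULT, frames=[3,2,-] (faults so far: 2)
  step 2: ref 4 -> FAULT, frames=[3,2,4] (faults so far: 3)
  step 3: ref 3 -> HIT, frames=[3,2,4] (faults so far: 3)
  step 4: ref 4 -> HIT, frames=[3,2,4] (faults so far: 3)
  step 5: ref 4 -> HIT, frames=[3,2,4] (faults so far: 3)
  step 6: ref 3 -> HIT, frames=[3,2,4] (faults so far: 3)
  step 7: ref 1 -> FAULT, evict 2, frames=[3,1,4] (faults so far: 4)
  step 8: ref 2 -> FAULT, evict 4, frames=[3,1,2] (faults so far: 5)
  step 9: ref 1 -> HIT, frames=[3,1,2] (faults so far: 5)
  LRU total faults: 5
--- Optimal ---
  step 0: ref 3 -> FAULT, frames=[3,-,-] (faults so far: 1)
  step 1: ref 2 -> FAULT, frames=[3,2,-] (faults so far: 2)
  step 2: ref 4 -> FAULT, frames=[3,2,4] (faults so far: 3)
  step 3: ref 3 -> HIT, frames=[3,2,4] (faults so far: 3)
  step 4: ref 4 -> HIT, frames=[3,2,4] (faults so far: 3)
  step 5: ref 4 -> HIT, frames=[3,2,4] (faults so far: 3)
  step 6: ref 3 -> HIT, frames=[3,2,4] (faults so far: 3)
  step 7: ref 1 -> FAULT, evict 3, frames=[1,2,4] (faults so far: 4)
  step 8: ref 2 -> HIT, frames=[1,2,4] (faults so far: 4)
  step 9: ref 1 -> HIT, frames=[1,2,4] (faults so far: 4)
  Optimal total faults: 4

Answer: 4 5 4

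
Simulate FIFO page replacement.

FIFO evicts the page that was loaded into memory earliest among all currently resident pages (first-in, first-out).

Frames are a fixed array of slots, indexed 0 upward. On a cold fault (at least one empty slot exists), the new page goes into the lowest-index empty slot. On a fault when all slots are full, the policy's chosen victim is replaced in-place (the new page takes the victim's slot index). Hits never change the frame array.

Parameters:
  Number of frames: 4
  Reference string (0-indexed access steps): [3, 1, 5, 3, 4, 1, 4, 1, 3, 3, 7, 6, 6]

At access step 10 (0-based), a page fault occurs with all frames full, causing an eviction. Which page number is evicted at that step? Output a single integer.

Answer: 3

Derivation:
Step 0: ref 3 -> FAULT, frames=[3,-,-,-]
Step 1: ref 1 -> FAULT, frames=[3,1,-,-]
Step 2: ref 5 -> FAULT, frames=[3,1,5,-]
Step 3: ref 3 -> HIT, frames=[3,1,5,-]
Step 4: ref 4 -> FAULT, frames=[3,1,5,4]
Step 5: ref 1 -> HIT, frames=[3,1,5,4]
Step 6: ref 4 -> HIT, frames=[3,1,5,4]
Step 7: ref 1 -> HIT, frames=[3,1,5,4]
Step 8: ref 3 -> HIT, frames=[3,1,5,4]
Step 9: ref 3 -> HIT, frames=[3,1,5,4]
Step 10: ref 7 -> FAULT, evict 3, frames=[7,1,5,4]
At step 10: evicted page 3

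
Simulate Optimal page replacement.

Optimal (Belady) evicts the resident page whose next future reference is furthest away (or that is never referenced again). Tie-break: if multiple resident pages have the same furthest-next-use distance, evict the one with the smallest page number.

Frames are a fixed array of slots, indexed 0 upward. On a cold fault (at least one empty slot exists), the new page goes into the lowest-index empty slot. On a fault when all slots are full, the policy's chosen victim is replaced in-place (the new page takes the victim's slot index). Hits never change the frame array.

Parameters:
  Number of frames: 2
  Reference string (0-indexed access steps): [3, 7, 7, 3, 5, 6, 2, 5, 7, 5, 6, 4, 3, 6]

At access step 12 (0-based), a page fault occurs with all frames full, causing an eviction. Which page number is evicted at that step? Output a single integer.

Answer: 4

Derivation:
Step 0: ref 3 -> FAULT, frames=[3,-]
Step 1: ref 7 -> FAULT, frames=[3,7]
Step 2: ref 7 -> HIT, frames=[3,7]
Step 3: ref 3 -> HIT, frames=[3,7]
Step 4: ref 5 -> FAULT, evict 3, frames=[5,7]
Step 5: ref 6 -> FAULT, evict 7, frames=[5,6]
Step 6: ref 2 -> FAULT, evict 6, frames=[5,2]
Step 7: ref 5 -> HIT, frames=[5,2]
Step 8: ref 7 -> FAULT, evict 2, frames=[5,7]
Step 9: ref 5 -> HIT, frames=[5,7]
Step 10: ref 6 -> FAULT, evict 5, frames=[6,7]
Step 11: ref 4 -> FAULT, evict 7, frames=[6,4]
Step 12: ref 3 -> FAULT, evict 4, frames=[6,3]
At step 12: evicted page 4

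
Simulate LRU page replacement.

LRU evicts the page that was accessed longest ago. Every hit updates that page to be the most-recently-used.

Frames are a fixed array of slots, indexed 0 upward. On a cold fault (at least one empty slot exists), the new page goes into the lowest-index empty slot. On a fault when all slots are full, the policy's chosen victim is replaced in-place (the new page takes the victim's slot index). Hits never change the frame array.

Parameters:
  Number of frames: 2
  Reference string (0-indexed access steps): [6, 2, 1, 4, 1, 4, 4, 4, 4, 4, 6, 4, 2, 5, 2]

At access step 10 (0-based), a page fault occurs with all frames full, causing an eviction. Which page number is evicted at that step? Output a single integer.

Answer: 1

Derivation:
Step 0: ref 6 -> FAULT, frames=[6,-]
Step 1: ref 2 -> FAULT, frames=[6,2]
Step 2: ref 1 -> FAULT, evict 6, frames=[1,2]
Step 3: ref 4 -> FAULT, evict 2, frames=[1,4]
Step 4: ref 1 -> HIT, frames=[1,4]
Step 5: ref 4 -> HIT, frames=[1,4]
Step 6: ref 4 -> HIT, frames=[1,4]
Step 7: ref 4 -> HIT, frames=[1,4]
Step 8: ref 4 -> HIT, frames=[1,4]
Step 9: ref 4 -> HIT, frames=[1,4]
Step 10: ref 6 -> FAULT, evict 1, frames=[6,4]
At step 10: evicted page 1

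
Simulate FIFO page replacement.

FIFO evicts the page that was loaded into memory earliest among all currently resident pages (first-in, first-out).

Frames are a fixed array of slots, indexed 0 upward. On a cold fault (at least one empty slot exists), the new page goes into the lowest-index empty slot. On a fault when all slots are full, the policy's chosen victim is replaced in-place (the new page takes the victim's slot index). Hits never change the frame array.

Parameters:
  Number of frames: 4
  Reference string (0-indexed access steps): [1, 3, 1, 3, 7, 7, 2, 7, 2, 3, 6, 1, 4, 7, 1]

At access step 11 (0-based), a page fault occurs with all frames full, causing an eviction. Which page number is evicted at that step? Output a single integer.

Step 0: ref 1 -> FAULT, frames=[1,-,-,-]
Step 1: ref 3 -> FAULT, frames=[1,3,-,-]
Step 2: ref 1 -> HIT, frames=[1,3,-,-]
Step 3: ref 3 -> HIT, frames=[1,3,-,-]
Step 4: ref 7 -> FAULT, frames=[1,3,7,-]
Step 5: ref 7 -> HIT, frames=[1,3,7,-]
Step 6: ref 2 -> FAULT, frames=[1,3,7,2]
Step 7: ref 7 -> HIT, frames=[1,3,7,2]
Step 8: ref 2 -> HIT, frames=[1,3,7,2]
Step 9: ref 3 -> HIT, frames=[1,3,7,2]
Step 10: ref 6 -> FAULT, evict 1, frames=[6,3,7,2]
Step 11: ref 1 -> FAULT, evict 3, frames=[6,1,7,2]
At step 11: evicted page 3

Answer: 3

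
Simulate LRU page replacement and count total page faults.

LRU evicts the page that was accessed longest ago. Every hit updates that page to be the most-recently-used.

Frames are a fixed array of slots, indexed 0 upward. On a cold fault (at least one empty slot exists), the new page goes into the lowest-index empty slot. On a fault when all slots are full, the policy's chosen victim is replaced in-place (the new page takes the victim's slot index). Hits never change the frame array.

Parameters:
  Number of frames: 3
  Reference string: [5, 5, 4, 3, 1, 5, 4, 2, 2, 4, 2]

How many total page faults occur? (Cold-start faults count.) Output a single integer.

Step 0: ref 5 → FAULT, frames=[5,-,-]
Step 1: ref 5 → HIT, frames=[5,-,-]
Step 2: ref 4 → FAULT, frames=[5,4,-]
Step 3: ref 3 → FAULT, frames=[5,4,3]
Step 4: ref 1 → FAULT (evict 5), frames=[1,4,3]
Step 5: ref 5 → FAULT (evict 4), frames=[1,5,3]
Step 6: ref 4 → FAULT (evict 3), frames=[1,5,4]
Step 7: ref 2 → FAULT (evict 1), frames=[2,5,4]
Step 8: ref 2 → HIT, frames=[2,5,4]
Step 9: ref 4 → HIT, frames=[2,5,4]
Step 10: ref 2 → HIT, frames=[2,5,4]
Total faults: 7

Answer: 7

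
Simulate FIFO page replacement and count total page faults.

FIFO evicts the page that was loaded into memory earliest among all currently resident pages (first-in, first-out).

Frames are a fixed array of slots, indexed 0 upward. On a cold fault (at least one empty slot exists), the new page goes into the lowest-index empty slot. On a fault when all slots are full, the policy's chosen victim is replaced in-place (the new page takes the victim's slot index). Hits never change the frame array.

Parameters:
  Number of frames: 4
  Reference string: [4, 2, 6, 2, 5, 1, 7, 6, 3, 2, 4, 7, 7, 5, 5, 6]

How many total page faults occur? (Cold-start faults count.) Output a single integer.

Answer: 11

Derivation:
Step 0: ref 4 → FAULT, frames=[4,-,-,-]
Step 1: ref 2 → FAULT, frames=[4,2,-,-]
Step 2: ref 6 → FAULT, frames=[4,2,6,-]
Step 3: ref 2 → HIT, frames=[4,2,6,-]
Step 4: ref 5 → FAULT, frames=[4,2,6,5]
Step 5: ref 1 → FAULT (evict 4), frames=[1,2,6,5]
Step 6: ref 7 → FAULT (evict 2), frames=[1,7,6,5]
Step 7: ref 6 → HIT, frames=[1,7,6,5]
Step 8: ref 3 → FAULT (evict 6), frames=[1,7,3,5]
Step 9: ref 2 → FAULT (evict 5), frames=[1,7,3,2]
Step 10: ref 4 → FAULT (evict 1), frames=[4,7,3,2]
Step 11: ref 7 → HIT, frames=[4,7,3,2]
Step 12: ref 7 → HIT, frames=[4,7,3,2]
Step 13: ref 5 → FAULT (evict 7), frames=[4,5,3,2]
Step 14: ref 5 → HIT, frames=[4,5,3,2]
Step 15: ref 6 → FAULT (evict 3), frames=[4,5,6,2]
Total faults: 11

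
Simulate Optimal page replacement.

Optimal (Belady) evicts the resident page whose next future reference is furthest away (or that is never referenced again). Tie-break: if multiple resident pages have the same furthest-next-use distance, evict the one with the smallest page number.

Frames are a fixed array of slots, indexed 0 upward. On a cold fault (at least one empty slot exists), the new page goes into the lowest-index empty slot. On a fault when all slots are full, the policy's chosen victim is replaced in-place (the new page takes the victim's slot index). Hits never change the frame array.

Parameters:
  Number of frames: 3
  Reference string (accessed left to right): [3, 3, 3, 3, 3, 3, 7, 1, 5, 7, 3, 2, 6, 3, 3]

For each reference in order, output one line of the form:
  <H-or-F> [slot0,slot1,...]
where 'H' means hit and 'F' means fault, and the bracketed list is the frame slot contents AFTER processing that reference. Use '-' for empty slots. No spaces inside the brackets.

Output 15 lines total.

F [3,-,-]
H [3,-,-]
H [3,-,-]
H [3,-,-]
H [3,-,-]
H [3,-,-]
F [3,7,-]
F [3,7,1]
F [3,7,5]
H [3,7,5]
H [3,7,5]
F [3,7,2]
F [3,7,6]
H [3,7,6]
H [3,7,6]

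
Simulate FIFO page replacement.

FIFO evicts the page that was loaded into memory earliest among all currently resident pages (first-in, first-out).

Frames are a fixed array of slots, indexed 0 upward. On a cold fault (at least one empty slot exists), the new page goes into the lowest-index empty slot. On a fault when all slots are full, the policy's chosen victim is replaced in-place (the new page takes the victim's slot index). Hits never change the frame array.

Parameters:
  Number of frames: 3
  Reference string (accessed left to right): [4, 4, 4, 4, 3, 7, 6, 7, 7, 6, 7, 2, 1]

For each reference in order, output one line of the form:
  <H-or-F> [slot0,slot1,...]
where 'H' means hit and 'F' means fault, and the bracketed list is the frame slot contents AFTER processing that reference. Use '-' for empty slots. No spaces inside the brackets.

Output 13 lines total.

F [4,-,-]
H [4,-,-]
H [4,-,-]
H [4,-,-]
F [4,3,-]
F [4,3,7]
F [6,3,7]
H [6,3,7]
H [6,3,7]
H [6,3,7]
H [6,3,7]
F [6,2,7]
F [6,2,1]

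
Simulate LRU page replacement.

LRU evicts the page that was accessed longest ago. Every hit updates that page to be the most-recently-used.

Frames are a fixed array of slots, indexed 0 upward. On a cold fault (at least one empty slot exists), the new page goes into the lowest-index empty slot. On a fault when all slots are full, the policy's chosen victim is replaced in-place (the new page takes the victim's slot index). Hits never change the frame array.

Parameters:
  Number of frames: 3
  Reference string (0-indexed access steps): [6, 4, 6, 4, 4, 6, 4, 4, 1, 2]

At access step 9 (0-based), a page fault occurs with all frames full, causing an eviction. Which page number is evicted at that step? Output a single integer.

Step 0: ref 6 -> FAULT, frames=[6,-,-]
Step 1: ref 4 -> FAULT, frames=[6,4,-]
Step 2: ref 6 -> HIT, frames=[6,4,-]
Step 3: ref 4 -> HIT, frames=[6,4,-]
Step 4: ref 4 -> HIT, frames=[6,4,-]
Step 5: ref 6 -> HIT, frames=[6,4,-]
Step 6: ref 4 -> HIT, frames=[6,4,-]
Step 7: ref 4 -> HIT, frames=[6,4,-]
Step 8: ref 1 -> FAULT, frames=[6,4,1]
Step 9: ref 2 -> FAULT, evict 6, frames=[2,4,1]
At step 9: evicted page 6

Answer: 6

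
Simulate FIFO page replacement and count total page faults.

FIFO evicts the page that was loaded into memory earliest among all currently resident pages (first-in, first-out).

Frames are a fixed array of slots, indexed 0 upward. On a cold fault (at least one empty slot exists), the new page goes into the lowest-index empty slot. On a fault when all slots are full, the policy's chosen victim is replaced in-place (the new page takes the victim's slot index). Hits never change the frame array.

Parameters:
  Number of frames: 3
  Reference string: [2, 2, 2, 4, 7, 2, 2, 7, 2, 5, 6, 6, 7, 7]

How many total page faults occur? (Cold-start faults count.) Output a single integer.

Answer: 5

Derivation:
Step 0: ref 2 → FAULT, frames=[2,-,-]
Step 1: ref 2 → HIT, frames=[2,-,-]
Step 2: ref 2 → HIT, frames=[2,-,-]
Step 3: ref 4 → FAULT, frames=[2,4,-]
Step 4: ref 7 → FAULT, frames=[2,4,7]
Step 5: ref 2 → HIT, frames=[2,4,7]
Step 6: ref 2 → HIT, frames=[2,4,7]
Step 7: ref 7 → HIT, frames=[2,4,7]
Step 8: ref 2 → HIT, frames=[2,4,7]
Step 9: ref 5 → FAULT (evict 2), frames=[5,4,7]
Step 10: ref 6 → FAULT (evict 4), frames=[5,6,7]
Step 11: ref 6 → HIT, frames=[5,6,7]
Step 12: ref 7 → HIT, frames=[5,6,7]
Step 13: ref 7 → HIT, frames=[5,6,7]
Total faults: 5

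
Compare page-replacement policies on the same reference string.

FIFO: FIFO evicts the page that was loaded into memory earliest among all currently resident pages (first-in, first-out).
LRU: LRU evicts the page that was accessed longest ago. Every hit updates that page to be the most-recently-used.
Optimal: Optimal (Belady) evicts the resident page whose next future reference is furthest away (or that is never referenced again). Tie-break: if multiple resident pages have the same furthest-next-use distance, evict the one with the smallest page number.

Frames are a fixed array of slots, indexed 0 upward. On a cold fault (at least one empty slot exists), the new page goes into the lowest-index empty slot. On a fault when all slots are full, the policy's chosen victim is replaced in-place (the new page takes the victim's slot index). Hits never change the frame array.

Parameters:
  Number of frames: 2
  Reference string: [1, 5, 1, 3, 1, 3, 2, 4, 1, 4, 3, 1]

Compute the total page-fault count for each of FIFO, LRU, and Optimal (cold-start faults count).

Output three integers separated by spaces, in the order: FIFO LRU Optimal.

--- FIFO ---
  step 0: ref 1 -> FAULT, frames=[1,-] (faults so far: 1)
  step 1: ref 5 -> FAULT, frames=[1,5] (faults so far: 2)
  step 2: ref 1 -> HIT, frames=[1,5] (faults so far: 2)
  step 3: ref 3 -> FAULT, evict 1, frames=[3,5] (faults so far: 3)
  step 4: ref 1 -> FAULT, evict 5, frames=[3,1] (faults so far: 4)
  step 5: ref 3 -> HIT, frames=[3,1] (faults so far: 4)
  step 6: ref 2 -> FAULT, evict 3, frames=[2,1] (faults so far: 5)
  step 7: ref 4 -> FAULT, evict 1, frames=[2,4] (faults so far: 6)
  step 8: ref 1 -> FAULT, evict 2, frames=[1,4] (faults so far: 7)
  step 9: ref 4 -> HIT, frames=[1,4] (faults so far: 7)
  step 10: ref 3 -> FAULT, evict 4, frames=[1,3] (faults so far: 8)
  step 11: ref 1 -> HIT, frames=[1,3] (faults so far: 8)
  FIFO total faults: 8
--- LRU ---
  step 0: ref 1 -> FAULT, frames=[1,-] (faults so far: 1)
  step 1: ref 5 -> FAULT, frames=[1,5] (faults so far: 2)
  step 2: ref 1 -> HIT, frames=[1,5] (faults so far: 2)
  step 3: ref 3 -> FAULT, evict 5, frames=[1,3] (faults so far: 3)
  step 4: ref 1 -> HIT, frames=[1,3] (faults so far: 3)
  step 5: ref 3 -> HIT, frames=[1,3] (faults so far: 3)
  step 6: ref 2 -> FAULT, evict 1, frames=[2,3] (faults so far: 4)
  step 7: ref 4 -> FAULT, evict 3, frames=[2,4] (faults so far: 5)
  step 8: ref 1 -> FAULT, evict 2, frames=[1,4] (faults so far: 6)
  step 9: ref 4 -> HIT, frames=[1,4] (faults so far: 6)
  step 10: ref 3 -> FAULT, evict 1, frames=[3,4] (faults so far: 7)
  step 11: ref 1 -> FAULT, evict 4, frames=[3,1] (faults so far: 8)
  LRU total faults: 8
--- Optimal ---
  step 0: ref 1 -> FAULT, frames=[1,-] (faults so far: 1)
  step 1: ref 5 -> FAULT, frames=[1,5] (faults so far: 2)
  step 2: ref 1 -> HIT, frames=[1,5] (faults so far: 2)
  step 3: ref 3 -> FAULT, evict 5, frames=[1,3] (faults so far: 3)
  step 4: ref 1 -> HIT, frames=[1,3] (faults so far: 3)
  step 5: ref 3 -> HIT, frames=[1,3] (faults so far: 3)
  step 6: ref 2 -> FAULT, evict 3, frames=[1,2] (faults so far: 4)
  step 7: ref 4 -> FAULT, evict 2, frames=[1,4] (faults so far: 5)
  step 8: ref 1 -> HIT, frames=[1,4] (faults so far: 5)
  step 9: ref 4 -> HIT, frames=[1,4] (faults so far: 5)
  step 10: ref 3 -> FAULT, evict 4, frames=[1,3] (faults so far: 6)
  step 11: ref 1 -> HIT, frames=[1,3] (faults so far: 6)
  Optimal total faults: 6

Answer: 8 8 6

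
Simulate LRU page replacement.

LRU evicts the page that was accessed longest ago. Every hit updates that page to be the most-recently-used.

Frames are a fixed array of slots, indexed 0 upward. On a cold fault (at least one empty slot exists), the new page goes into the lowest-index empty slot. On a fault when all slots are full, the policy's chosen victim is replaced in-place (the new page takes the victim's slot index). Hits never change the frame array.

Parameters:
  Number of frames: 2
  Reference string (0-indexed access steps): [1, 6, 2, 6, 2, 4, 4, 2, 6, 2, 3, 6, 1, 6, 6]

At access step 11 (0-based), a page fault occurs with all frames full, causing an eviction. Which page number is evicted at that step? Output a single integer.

Answer: 2

Derivation:
Step 0: ref 1 -> FAULT, frames=[1,-]
Step 1: ref 6 -> FAULT, frames=[1,6]
Step 2: ref 2 -> FAULT, evict 1, frames=[2,6]
Step 3: ref 6 -> HIT, frames=[2,6]
Step 4: ref 2 -> HIT, frames=[2,6]
Step 5: ref 4 -> FAULT, evict 6, frames=[2,4]
Step 6: ref 4 -> HIT, frames=[2,4]
Step 7: ref 2 -> HIT, frames=[2,4]
Step 8: ref 6 -> FAULT, evict 4, frames=[2,6]
Step 9: ref 2 -> HIT, frames=[2,6]
Step 10: ref 3 -> FAULT, evict 6, frames=[2,3]
Step 11: ref 6 -> FAULT, evict 2, frames=[6,3]
At step 11: evicted page 2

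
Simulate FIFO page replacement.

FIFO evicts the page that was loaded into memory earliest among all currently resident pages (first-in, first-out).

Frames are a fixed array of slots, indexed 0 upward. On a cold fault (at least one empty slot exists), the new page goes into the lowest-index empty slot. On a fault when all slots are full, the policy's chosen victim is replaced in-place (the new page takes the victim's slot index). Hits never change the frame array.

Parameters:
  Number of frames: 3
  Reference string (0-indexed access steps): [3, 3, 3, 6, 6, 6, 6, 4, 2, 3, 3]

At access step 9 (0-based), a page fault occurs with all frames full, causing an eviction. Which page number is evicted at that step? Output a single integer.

Answer: 6

Derivation:
Step 0: ref 3 -> FAULT, frames=[3,-,-]
Step 1: ref 3 -> HIT, frames=[3,-,-]
Step 2: ref 3 -> HIT, frames=[3,-,-]
Step 3: ref 6 -> FAULT, frames=[3,6,-]
Step 4: ref 6 -> HIT, frames=[3,6,-]
Step 5: ref 6 -> HIT, frames=[3,6,-]
Step 6: ref 6 -> HIT, frames=[3,6,-]
Step 7: ref 4 -> FAULT, frames=[3,6,4]
Step 8: ref 2 -> FAULT, evict 3, frames=[2,6,4]
Step 9: ref 3 -> FAULT, evict 6, frames=[2,3,4]
At step 9: evicted page 6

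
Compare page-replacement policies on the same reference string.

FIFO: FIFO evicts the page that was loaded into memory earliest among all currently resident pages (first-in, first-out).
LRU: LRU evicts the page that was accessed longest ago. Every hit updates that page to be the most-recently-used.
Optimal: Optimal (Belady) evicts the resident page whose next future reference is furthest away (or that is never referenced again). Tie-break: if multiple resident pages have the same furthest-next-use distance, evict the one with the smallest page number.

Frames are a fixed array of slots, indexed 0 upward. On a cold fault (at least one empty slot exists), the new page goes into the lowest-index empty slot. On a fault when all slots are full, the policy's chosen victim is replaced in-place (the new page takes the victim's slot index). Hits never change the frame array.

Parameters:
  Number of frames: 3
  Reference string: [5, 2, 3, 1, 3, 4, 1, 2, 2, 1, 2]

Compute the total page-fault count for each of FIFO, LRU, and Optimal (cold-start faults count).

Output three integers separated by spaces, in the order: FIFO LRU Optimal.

--- FIFO ---
  step 0: ref 5 -> FAULT, frames=[5,-,-] (faults so far: 1)
  step 1: ref 2 -> FAULT, frames=[5,2,-] (faults so far: 2)
  step 2: ref 3 -> FAULT, frames=[5,2,3] (faults so far: 3)
  step 3: ref 1 -> FAULT, evict 5, frames=[1,2,3] (faults so far: 4)
  step 4: ref 3 -> HIT, frames=[1,2,3] (faults so far: 4)
  step 5: ref 4 -> FAULT, evict 2, frames=[1,4,3] (faults so far: 5)
  step 6: ref 1 -> HIT, frames=[1,4,3] (faults so far: 5)
  step 7: ref 2 -> FAULT, evict 3, frames=[1,4,2] (faults so far: 6)
  step 8: ref 2 -> HIT, frames=[1,4,2] (faults so far: 6)
  step 9: ref 1 -> HIT, frames=[1,4,2] (faults so far: 6)
  step 10: ref 2 -> HIT, frames=[1,4,2] (faults so far: 6)
  FIFO total faults: 6
--- LRU ---
  step 0: ref 5 -> FAULT, frames=[5,-,-] (faults so far: 1)
  step 1: ref 2 -> FAULT, frames=[5,2,-] (faults so far: 2)
  step 2: ref 3 -> FAULT, frames=[5,2,3] (faults so far: 3)
  step 3: ref 1 -> FAULT, evict 5, frames=[1,2,3] (faults so far: 4)
  step 4: ref 3 -> HIT, frames=[1,2,3] (faults so far: 4)
  step 5: ref 4 -> FAULT, evict 2, frames=[1,4,3] (faults so far: 5)
  step 6: ref 1 -> HIT, frames=[1,4,3] (faults so far: 5)
  step 7: ref 2 -> FAULT, evict 3, frames=[1,4,2] (faults so far: 6)
  step 8: ref 2 -> HIT, frames=[1,4,2] (faults so far: 6)
  step 9: ref 1 -> HIT, frames=[1,4,2] (faults so far: 6)
  step 10: ref 2 -> HIT, frames=[1,4,2] (faults so far: 6)
  LRU total faults: 6
--- Optimal ---
  step 0: ref 5 -> FAULT, frames=[5,-,-] (faults so far: 1)
  step 1: ref 2 -> FAULT, frames=[5,2,-] (faults so far: 2)
  step 2: ref 3 -> FAULT, frames=[5,2,3] (faults so far: 3)
  step 3: ref 1 -> FAULT, evict 5, frames=[1,2,3] (faults so far: 4)
  step 4: ref 3 -> HIT, frames=[1,2,3] (faults so far: 4)
  step 5: ref 4 -> FAULT, evict 3, frames=[1,2,4] (faults so far: 5)
  step 6: ref 1 -> HIT, frames=[1,2,4] (faults so far: 5)
  step 7: ref 2 -> HIT, frames=[1,2,4] (faults so far: 5)
  step 8: ref 2 -> HIT, frames=[1,2,4] (faults so far: 5)
  step 9: ref 1 -> HIT, frames=[1,2,4] (faults so far: 5)
  step 10: ref 2 -> HIT, frames=[1,2,4] (faults so far: 5)
  Optimal total faults: 5

Answer: 6 6 5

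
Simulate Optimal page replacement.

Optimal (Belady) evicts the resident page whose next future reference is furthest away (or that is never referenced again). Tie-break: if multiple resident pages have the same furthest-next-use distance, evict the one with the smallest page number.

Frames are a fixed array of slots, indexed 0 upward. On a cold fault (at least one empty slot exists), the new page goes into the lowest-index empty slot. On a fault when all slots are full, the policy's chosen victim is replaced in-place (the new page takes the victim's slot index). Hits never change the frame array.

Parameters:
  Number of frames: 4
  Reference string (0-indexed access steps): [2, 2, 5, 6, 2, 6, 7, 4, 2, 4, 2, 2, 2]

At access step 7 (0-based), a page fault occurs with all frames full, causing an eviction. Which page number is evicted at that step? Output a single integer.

Answer: 5

Derivation:
Step 0: ref 2 -> FAULT, frames=[2,-,-,-]
Step 1: ref 2 -> HIT, frames=[2,-,-,-]
Step 2: ref 5 -> FAULT, frames=[2,5,-,-]
Step 3: ref 6 -> FAULT, frames=[2,5,6,-]
Step 4: ref 2 -> HIT, frames=[2,5,6,-]
Step 5: ref 6 -> HIT, frames=[2,5,6,-]
Step 6: ref 7 -> FAULT, frames=[2,5,6,7]
Step 7: ref 4 -> FAULT, evict 5, frames=[2,4,6,7]
At step 7: evicted page 5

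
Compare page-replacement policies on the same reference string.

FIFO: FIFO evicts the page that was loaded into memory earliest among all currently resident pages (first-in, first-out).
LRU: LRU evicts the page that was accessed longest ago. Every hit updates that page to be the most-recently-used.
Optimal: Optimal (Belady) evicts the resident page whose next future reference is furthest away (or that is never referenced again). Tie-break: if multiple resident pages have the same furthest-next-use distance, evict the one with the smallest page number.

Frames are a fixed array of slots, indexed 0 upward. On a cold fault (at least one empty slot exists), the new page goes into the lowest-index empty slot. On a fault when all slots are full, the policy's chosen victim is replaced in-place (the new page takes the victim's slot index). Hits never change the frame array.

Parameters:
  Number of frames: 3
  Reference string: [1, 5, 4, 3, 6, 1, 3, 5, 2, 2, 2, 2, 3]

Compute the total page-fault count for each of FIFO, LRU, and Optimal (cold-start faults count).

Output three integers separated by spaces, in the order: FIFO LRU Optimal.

--- FIFO ---
  step 0: ref 1 -> FAULT, frames=[1,-,-] (faults so far: 1)
  step 1: ref 5 -> FAULT, frames=[1,5,-] (faults so far: 2)
  step 2: ref 4 -> FAULT, frames=[1,5,4] (faults so far: 3)
  step 3: ref 3 -> FAULT, evict 1, frames=[3,5,4] (faults so far: 4)
  step 4: ref 6 -> FAULT, evict 5, frames=[3,6,4] (faults so far: 5)
  step 5: ref 1 -> FAULT, evict 4, frames=[3,6,1] (faults so far: 6)
  step 6: ref 3 -> HIT, frames=[3,6,1] (faults so far: 6)
  step 7: ref 5 -> FAULT, evict 3, frames=[5,6,1] (faults so far: 7)
  step 8: ref 2 -> FAULT, evict 6, frames=[5,2,1] (faults so far: 8)
  step 9: ref 2 -> HIT, frames=[5,2,1] (faults so far: 8)
  step 10: ref 2 -> HIT, frames=[5,2,1] (faults so far: 8)
  step 11: ref 2 -> HIT, frames=[5,2,1] (faults so far: 8)
  step 12: ref 3 -> FAULT, evict 1, frames=[5,2,3] (faults so far: 9)
  FIFO total faults: 9
--- LRU ---
  step 0: ref 1 -> FAULT, frames=[1,-,-] (faults so far: 1)
  step 1: ref 5 -> FAULT, frames=[1,5,-] (faults so far: 2)
  step 2: ref 4 -> FAULT, frames=[1,5,4] (faults so far: 3)
  step 3: ref 3 -> FAULT, evict 1, frames=[3,5,4] (faults so far: 4)
  step 4: ref 6 -> FAULT, evict 5, frames=[3,6,4] (faults so far: 5)
  step 5: ref 1 -> FAULT, evict 4, frames=[3,6,1] (faults so far: 6)
  step 6: ref 3 -> HIT, frames=[3,6,1] (faults so far: 6)
  step 7: ref 5 -> FAULT, evict 6, frames=[3,5,1] (faults so far: 7)
  step 8: ref 2 -> FAULT, evict 1, frames=[3,5,2] (faults so far: 8)
  step 9: ref 2 -> HIT, frames=[3,5,2] (faults so far: 8)
  step 10: ref 2 -> HIT, frames=[3,5,2] (faults so far: 8)
  step 11: ref 2 -> HIT, frames=[3,5,2] (faults so far: 8)
  step 12: ref 3 -> HIT, frames=[3,5,2] (faults so far: 8)
  LRU total faults: 8
--- Optimal ---
  step 0: ref 1 -> FAULT, frames=[1,-,-] (faults so far: 1)
  step 1: ref 5 -> FAULT, frames=[1,5,-] (faults so far: 2)
  step 2: ref 4 -> FAULT, frames=[1,5,4] (faults so far: 3)
  step 3: ref 3 -> FAULT, evict 4, frames=[1,5,3] (faults so far: 4)
  step 4: ref 6 -> FAULT, evict 5, frames=[1,6,3] (faults so far: 5)
  step 5: ref 1 -> HIT, frames=[1,6,3] (faults so far: 5)
  step 6: ref 3 -> HIT, frames=[1,6,3] (faults so far: 5)
  step 7: ref 5 -> FAULT, evict 1, frames=[5,6,3] (faults so far: 6)
  step 8: ref 2 -> FAULT, evict 5, frames=[2,6,3] (faults so far: 7)
  step 9: ref 2 -> HIT, frames=[2,6,3] (faults so far: 7)
  step 10: ref 2 -> HIT, frames=[2,6,3] (faults so far: 7)
  step 11: ref 2 -> HIT, frames=[2,6,3] (faults so far: 7)
  step 12: ref 3 -> HIT, frames=[2,6,3] (faults so far: 7)
  Optimal total faults: 7

Answer: 9 8 7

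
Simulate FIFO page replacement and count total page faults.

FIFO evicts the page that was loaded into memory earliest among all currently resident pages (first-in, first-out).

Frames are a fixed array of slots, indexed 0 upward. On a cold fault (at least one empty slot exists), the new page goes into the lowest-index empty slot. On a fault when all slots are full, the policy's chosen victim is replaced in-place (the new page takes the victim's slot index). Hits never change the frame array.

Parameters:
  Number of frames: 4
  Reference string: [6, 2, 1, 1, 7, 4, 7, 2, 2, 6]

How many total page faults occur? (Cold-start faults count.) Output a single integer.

Answer: 6

Derivation:
Step 0: ref 6 → FAULT, frames=[6,-,-,-]
Step 1: ref 2 → FAULT, frames=[6,2,-,-]
Step 2: ref 1 → FAULT, frames=[6,2,1,-]
Step 3: ref 1 → HIT, frames=[6,2,1,-]
Step 4: ref 7 → FAULT, frames=[6,2,1,7]
Step 5: ref 4 → FAULT (evict 6), frames=[4,2,1,7]
Step 6: ref 7 → HIT, frames=[4,2,1,7]
Step 7: ref 2 → HIT, frames=[4,2,1,7]
Step 8: ref 2 → HIT, frames=[4,2,1,7]
Step 9: ref 6 → FAULT (evict 2), frames=[4,6,1,7]
Total faults: 6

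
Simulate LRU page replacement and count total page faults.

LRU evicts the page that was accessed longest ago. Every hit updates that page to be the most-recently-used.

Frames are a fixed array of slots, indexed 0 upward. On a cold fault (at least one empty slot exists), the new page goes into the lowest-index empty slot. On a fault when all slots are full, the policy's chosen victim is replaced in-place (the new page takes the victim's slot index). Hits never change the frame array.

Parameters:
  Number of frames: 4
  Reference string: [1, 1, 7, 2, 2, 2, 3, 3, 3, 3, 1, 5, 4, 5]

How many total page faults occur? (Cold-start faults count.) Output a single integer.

Step 0: ref 1 → FAULT, frames=[1,-,-,-]
Step 1: ref 1 → HIT, frames=[1,-,-,-]
Step 2: ref 7 → FAULT, frames=[1,7,-,-]
Step 3: ref 2 → FAULT, frames=[1,7,2,-]
Step 4: ref 2 → HIT, frames=[1,7,2,-]
Step 5: ref 2 → HIT, frames=[1,7,2,-]
Step 6: ref 3 → FAULT, frames=[1,7,2,3]
Step 7: ref 3 → HIT, frames=[1,7,2,3]
Step 8: ref 3 → HIT, frames=[1,7,2,3]
Step 9: ref 3 → HIT, frames=[1,7,2,3]
Step 10: ref 1 → HIT, frames=[1,7,2,3]
Step 11: ref 5 → FAULT (evict 7), frames=[1,5,2,3]
Step 12: ref 4 → FAULT (evict 2), frames=[1,5,4,3]
Step 13: ref 5 → HIT, frames=[1,5,4,3]
Total faults: 6

Answer: 6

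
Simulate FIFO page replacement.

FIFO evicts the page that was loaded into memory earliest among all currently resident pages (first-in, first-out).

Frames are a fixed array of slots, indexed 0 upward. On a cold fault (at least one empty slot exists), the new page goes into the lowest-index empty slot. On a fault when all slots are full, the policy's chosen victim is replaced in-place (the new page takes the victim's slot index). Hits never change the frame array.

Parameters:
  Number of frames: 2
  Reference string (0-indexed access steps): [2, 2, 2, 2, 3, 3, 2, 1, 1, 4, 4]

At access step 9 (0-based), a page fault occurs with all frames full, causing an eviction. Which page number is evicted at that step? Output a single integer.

Answer: 3

Derivation:
Step 0: ref 2 -> FAULT, frames=[2,-]
Step 1: ref 2 -> HIT, frames=[2,-]
Step 2: ref 2 -> HIT, frames=[2,-]
Step 3: ref 2 -> HIT, frames=[2,-]
Step 4: ref 3 -> FAULT, frames=[2,3]
Step 5: ref 3 -> HIT, frames=[2,3]
Step 6: ref 2 -> HIT, frames=[2,3]
Step 7: ref 1 -> FAULT, evict 2, frames=[1,3]
Step 8: ref 1 -> HIT, frames=[1,3]
Step 9: ref 4 -> FAULT, evict 3, frames=[1,4]
At step 9: evicted page 3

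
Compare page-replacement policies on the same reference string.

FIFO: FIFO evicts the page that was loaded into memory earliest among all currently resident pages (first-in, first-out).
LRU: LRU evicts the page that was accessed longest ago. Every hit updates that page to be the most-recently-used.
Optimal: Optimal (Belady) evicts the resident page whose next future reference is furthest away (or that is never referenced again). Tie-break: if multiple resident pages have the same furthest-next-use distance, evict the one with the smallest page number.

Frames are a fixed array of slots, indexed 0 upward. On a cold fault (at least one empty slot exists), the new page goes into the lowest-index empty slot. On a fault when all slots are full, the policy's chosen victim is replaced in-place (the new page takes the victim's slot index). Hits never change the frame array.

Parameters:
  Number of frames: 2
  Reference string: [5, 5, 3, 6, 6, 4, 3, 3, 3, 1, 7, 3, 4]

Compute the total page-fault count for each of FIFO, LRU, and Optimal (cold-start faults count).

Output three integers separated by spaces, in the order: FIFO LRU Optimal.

--- FIFO ---
  step 0: ref 5 -> FAULT, frames=[5,-] (faults so far: 1)
  step 1: ref 5 -> HIT, frames=[5,-] (faults so far: 1)
  step 2: ref 3 -> FAULT, frames=[5,3] (faults so far: 2)
  step 3: ref 6 -> FAULT, evict 5, frames=[6,3] (faults so far: 3)
  step 4: ref 6 -> HIT, frames=[6,3] (faults so far: 3)
  step 5: ref 4 -> FAULT, evict 3, frames=[6,4] (faults so far: 4)
  step 6: ref 3 -> FAULT, evict 6, frames=[3,4] (faults so far: 5)
  step 7: ref 3 -> HIT, frames=[3,4] (faults so far: 5)
  step 8: ref 3 -> HIT, frames=[3,4] (faults so far: 5)
  step 9: ref 1 -> FAULT, evict 4, frames=[3,1] (faults so far: 6)
  step 10: ref 7 -> FAULT, evict 3, frames=[7,1] (faults so far: 7)
  step 11: ref 3 -> FAULT, evict 1, frames=[7,3] (faults so far: 8)
  step 12: ref 4 -> FAULT, evict 7, frames=[4,3] (faults so far: 9)
  FIFO total faults: 9
--- LRU ---
  step 0: ref 5 -> FAULT, frames=[5,-] (faults so far: 1)
  step 1: ref 5 -> HIT, frames=[5,-] (faults so far: 1)
  step 2: ref 3 -> FAULT, frames=[5,3] (faults so far: 2)
  step 3: ref 6 -> FAULT, evict 5, frames=[6,3] (faults so far: 3)
  step 4: ref 6 -> HIT, frames=[6,3] (faults so far: 3)
  step 5: ref 4 -> FAULT, evict 3, frames=[6,4] (faults so far: 4)
  step 6: ref 3 -> FAULT, evict 6, frames=[3,4] (faults so far: 5)
  step 7: ref 3 -> HIT, frames=[3,4] (faults so far: 5)
  step 8: ref 3 -> HIT, frames=[3,4] (faults so far: 5)
  step 9: ref 1 -> FAULT, evict 4, frames=[3,1] (faults so far: 6)
  step 10: ref 7 -> FAULT, evict 3, frames=[7,1] (faults so far: 7)
  step 11: ref 3 -> FAULT, evict 1, frames=[7,3] (faults so far: 8)
  step 12: ref 4 -> FAULT, evict 7, frames=[4,3] (faults so far: 9)
  LRU total faults: 9
--- Optimal ---
  step 0: ref 5 -> FAULT, frames=[5,-] (faults so far: 1)
  step 1: ref 5 -> HIT, frames=[5,-] (faults so far: 1)
  step 2: ref 3 -> FAULT, frames=[5,3] (faults so far: 2)
  step 3: ref 6 -> FAULT, evict 5, frames=[6,3] (faults so far: 3)
  step 4: ref 6 -> HIT, frames=[6,3] (faults so far: 3)
  step 5: ref 4 -> FAULT, evict 6, frames=[4,3] (faults so far: 4)
  step 6: ref 3 -> HIT, frames=[4,3] (faults so far: 4)
  step 7: ref 3 -> HIT, frames=[4,3] (faults so far: 4)
  step 8: ref 3 -> HIT, frames=[4,3] (faults so far: 4)
  step 9: ref 1 -> FAULT, evict 4, frames=[1,3] (faults so far: 5)
  step 10: ref 7 -> FAULT, evict 1, frames=[7,3] (faults so far: 6)
  step 11: ref 3 -> HIT, frames=[7,3] (faults so far: 6)
  step 12: ref 4 -> FAULT, evict 3, frames=[7,4] (faults so far: 7)
  Optimal total faults: 7

Answer: 9 9 7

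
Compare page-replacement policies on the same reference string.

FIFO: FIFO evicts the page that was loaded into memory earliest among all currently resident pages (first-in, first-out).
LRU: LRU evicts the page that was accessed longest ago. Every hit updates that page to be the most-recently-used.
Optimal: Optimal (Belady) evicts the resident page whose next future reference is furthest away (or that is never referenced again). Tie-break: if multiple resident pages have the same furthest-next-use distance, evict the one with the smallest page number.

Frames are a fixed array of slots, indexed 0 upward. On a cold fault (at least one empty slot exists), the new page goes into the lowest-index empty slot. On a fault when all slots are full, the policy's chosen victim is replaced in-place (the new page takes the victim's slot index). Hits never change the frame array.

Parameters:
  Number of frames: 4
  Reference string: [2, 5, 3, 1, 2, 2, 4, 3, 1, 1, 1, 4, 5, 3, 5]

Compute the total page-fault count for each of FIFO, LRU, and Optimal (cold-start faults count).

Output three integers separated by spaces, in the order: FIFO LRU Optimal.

Answer: 5 6 5

Derivation:
--- FIFO ---
  step 0: ref 2 -> FAULT, frames=[2,-,-,-] (faults so far: 1)
  step 1: ref 5 -> FAULT, frames=[2,5,-,-] (faults so far: 2)
  step 2: ref 3 -> FAULT, frames=[2,5,3,-] (faults so far: 3)
  step 3: ref 1 -> FAULT, frames=[2,5,3,1] (faults so far: 4)
  step 4: ref 2 -> HIT, frames=[2,5,3,1] (faults so far: 4)
  step 5: ref 2 -> HIT, frames=[2,5,3,1] (faults so far: 4)
  step 6: ref 4 -> FAULT, evict 2, frames=[4,5,3,1] (faults so far: 5)
  step 7: ref 3 -> HIT, frames=[4,5,3,1] (faults so far: 5)
  step 8: ref 1 -> HIT, frames=[4,5,3,1] (faults so far: 5)
  step 9: ref 1 -> HIT, frames=[4,5,3,1] (faults so far: 5)
  step 10: ref 1 -> HIT, frames=[4,5,3,1] (faults so far: 5)
  step 11: ref 4 -> HIT, frames=[4,5,3,1] (faults so far: 5)
  step 12: ref 5 -> HIT, frames=[4,5,3,1] (faults so far: 5)
  step 13: ref 3 -> HIT, frames=[4,5,3,1] (faults so far: 5)
  step 14: ref 5 -> HIT, frames=[4,5,3,1] (faults so far: 5)
  FIFO total faults: 5
--- LRU ---
  step 0: ref 2 -> FAULT, frames=[2,-,-,-] (faults so far: 1)
  step 1: ref 5 -> FAULT, frames=[2,5,-,-] (faults so far: 2)
  step 2: ref 3 -> FAULT, frames=[2,5,3,-] (faults so far: 3)
  step 3: ref 1 -> FAULT, frames=[2,5,3,1] (faults so far: 4)
  step 4: ref 2 -> HIT, frames=[2,5,3,1] (faults so far: 4)
  step 5: ref 2 -> HIT, frames=[2,5,3,1] (faults so far: 4)
  step 6: ref 4 -> FAULT, evict 5, frames=[2,4,3,1] (faults so far: 5)
  step 7: ref 3 -> HIT, frames=[2,4,3,1] (faults so far: 5)
  step 8: ref 1 -> HIT, frames=[2,4,3,1] (faults so far: 5)
  step 9: ref 1 -> HIT, frames=[2,4,3,1] (faults so far: 5)
  step 10: ref 1 -> HIT, frames=[2,4,3,1] (faults so far: 5)
  step 11: ref 4 -> HIT, frames=[2,4,3,1] (faults so far: 5)
  step 12: ref 5 -> FAULT, evict 2, frames=[5,4,3,1] (faults so far: 6)
  step 13: ref 3 -> HIT, frames=[5,4,3,1] (faults so far: 6)
  step 14: ref 5 -> HIT, frames=[5,4,3,1] (faults so far: 6)
  LRU total faults: 6
--- Optimal ---
  step 0: ref 2 -> FAULT, frames=[2,-,-,-] (faults so far: 1)
  step 1: ref 5 -> FAULT, frames=[2,5,-,-] (faults so far: 2)
  step 2: ref 3 -> FAULT, frames=[2,5,3,-] (faults so far: 3)
  step 3: ref 1 -> FAULT, frames=[2,5,3,1] (faults so far: 4)
  step 4: ref 2 -> HIT, frames=[2,5,3,1] (faults so far: 4)
  step 5: ref 2 -> HIT, frames=[2,5,3,1] (faults so far: 4)
  step 6: ref 4 -> FAULT, evict 2, frames=[4,5,3,1] (faults so far: 5)
  step 7: ref 3 -> HIT, frames=[4,5,3,1] (faults so far: 5)
  step 8: ref 1 -> HIT, frames=[4,5,3,1] (faults so far: 5)
  step 9: ref 1 -> HIT, frames=[4,5,3,1] (faults so far: 5)
  step 10: ref 1 -> HIT, frames=[4,5,3,1] (faults so far: 5)
  step 11: ref 4 -> HIT, frames=[4,5,3,1] (faults so far: 5)
  step 12: ref 5 -> HIT, frames=[4,5,3,1] (faults so far: 5)
  step 13: ref 3 -> HIT, frames=[4,5,3,1] (faults so far: 5)
  step 14: ref 5 -> HIT, frames=[4,5,3,1] (faults so far: 5)
  Optimal total faults: 5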